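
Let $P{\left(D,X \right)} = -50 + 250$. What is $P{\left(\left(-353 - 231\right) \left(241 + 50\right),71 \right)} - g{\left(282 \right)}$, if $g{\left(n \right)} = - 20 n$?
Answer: $5840$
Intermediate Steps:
$P{\left(D,X \right)} = 200$
$P{\left(\left(-353 - 231\right) \left(241 + 50\right),71 \right)} - g{\left(282 \right)} = 200 - \left(-20\right) 282 = 200 - -5640 = 200 + 5640 = 5840$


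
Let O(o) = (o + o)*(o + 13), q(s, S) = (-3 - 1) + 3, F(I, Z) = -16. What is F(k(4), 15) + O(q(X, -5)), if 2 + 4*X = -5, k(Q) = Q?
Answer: -40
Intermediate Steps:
X = -7/4 (X = -1/2 + (1/4)*(-5) = -1/2 - 5/4 = -7/4 ≈ -1.7500)
q(s, S) = -1 (q(s, S) = -4 + 3 = -1)
O(o) = 2*o*(13 + o) (O(o) = (2*o)*(13 + o) = 2*o*(13 + o))
F(k(4), 15) + O(q(X, -5)) = -16 + 2*(-1)*(13 - 1) = -16 + 2*(-1)*12 = -16 - 24 = -40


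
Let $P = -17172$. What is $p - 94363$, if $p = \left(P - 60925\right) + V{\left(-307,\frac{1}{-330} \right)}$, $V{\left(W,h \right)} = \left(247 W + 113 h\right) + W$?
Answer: $- \frac{82036793}{330} \approx -2.486 \cdot 10^{5}$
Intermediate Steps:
$V{\left(W,h \right)} = 113 h + 248 W$ ($V{\left(W,h \right)} = \left(113 h + 247 W\right) + W = 113 h + 248 W$)
$p = - \frac{50897003}{330}$ ($p = \left(-17172 - 60925\right) + \left(\frac{113}{-330} + 248 \left(-307\right)\right) = -78097 + \left(113 \left(- \frac{1}{330}\right) - 76136\right) = -78097 - \frac{25124993}{330} = - \frac{50897003}{330} \approx -1.5423 \cdot 10^{5}$)
$p - 94363 = - \frac{50897003}{330} - 94363 = - \frac{82036793}{330}$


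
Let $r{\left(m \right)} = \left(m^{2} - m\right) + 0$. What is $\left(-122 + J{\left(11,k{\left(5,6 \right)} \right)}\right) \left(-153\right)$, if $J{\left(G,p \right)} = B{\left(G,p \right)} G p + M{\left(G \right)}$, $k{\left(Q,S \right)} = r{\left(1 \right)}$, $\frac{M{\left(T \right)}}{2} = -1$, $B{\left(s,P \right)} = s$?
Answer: $18972$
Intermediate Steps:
$M{\left(T \right)} = -2$ ($M{\left(T \right)} = 2 \left(-1\right) = -2$)
$r{\left(m \right)} = m^{2} - m$
$k{\left(Q,S \right)} = 0$ ($k{\left(Q,S \right)} = 1 \left(-1 + 1\right) = 1 \cdot 0 = 0$)
$J{\left(G,p \right)} = -2 + p G^{2}$ ($J{\left(G,p \right)} = G G p - 2 = G^{2} p - 2 = p G^{2} - 2 = -2 + p G^{2}$)
$\left(-122 + J{\left(11,k{\left(5,6 \right)} \right)}\right) \left(-153\right) = \left(-122 - \left(2 + 0 \cdot 11^{2}\right)\right) \left(-153\right) = \left(-122 + \left(-2 + 0 \cdot 121\right)\right) \left(-153\right) = \left(-122 + \left(-2 + 0\right)\right) \left(-153\right) = \left(-122 - 2\right) \left(-153\right) = \left(-124\right) \left(-153\right) = 18972$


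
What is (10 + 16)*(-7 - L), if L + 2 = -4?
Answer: -26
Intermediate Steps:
L = -6 (L = -2 - 4 = -6)
(10 + 16)*(-7 - L) = (10 + 16)*(-7 - 1*(-6)) = 26*(-7 + 6) = 26*(-1) = -26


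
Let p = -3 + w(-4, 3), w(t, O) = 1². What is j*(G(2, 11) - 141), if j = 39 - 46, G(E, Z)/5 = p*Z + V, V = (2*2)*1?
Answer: 1617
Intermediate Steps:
w(t, O) = 1
V = 4 (V = 4*1 = 4)
p = -2 (p = -3 + 1 = -2)
G(E, Z) = 20 - 10*Z (G(E, Z) = 5*(-2*Z + 4) = 5*(4 - 2*Z) = 20 - 10*Z)
j = -7
j*(G(2, 11) - 141) = -7*((20 - 10*11) - 141) = -7*((20 - 110) - 141) = -7*(-90 - 141) = -7*(-231) = 1617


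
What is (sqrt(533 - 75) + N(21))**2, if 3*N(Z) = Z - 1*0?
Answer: (7 + sqrt(458))**2 ≈ 806.61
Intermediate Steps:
N(Z) = Z/3 (N(Z) = (Z - 1*0)/3 = (Z + 0)/3 = Z/3)
(sqrt(533 - 75) + N(21))**2 = (sqrt(533 - 75) + (1/3)*21)**2 = (sqrt(458) + 7)**2 = (7 + sqrt(458))**2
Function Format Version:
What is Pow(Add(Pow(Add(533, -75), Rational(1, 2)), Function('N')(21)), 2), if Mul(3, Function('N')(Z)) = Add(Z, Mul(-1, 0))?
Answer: Pow(Add(7, Pow(458, Rational(1, 2))), 2) ≈ 806.61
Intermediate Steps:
Function('N')(Z) = Mul(Rational(1, 3), Z) (Function('N')(Z) = Mul(Rational(1, 3), Add(Z, Mul(-1, 0))) = Mul(Rational(1, 3), Add(Z, 0)) = Mul(Rational(1, 3), Z))
Pow(Add(Pow(Add(533, -75), Rational(1, 2)), Function('N')(21)), 2) = Pow(Add(Pow(Add(533, -75), Rational(1, 2)), Mul(Rational(1, 3), 21)), 2) = Pow(Add(Pow(458, Rational(1, 2)), 7), 2) = Pow(Add(7, Pow(458, Rational(1, 2))), 2)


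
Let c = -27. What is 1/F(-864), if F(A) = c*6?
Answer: -1/162 ≈ -0.0061728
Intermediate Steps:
F(A) = -162 (F(A) = -27*6 = -162)
1/F(-864) = 1/(-162) = -1/162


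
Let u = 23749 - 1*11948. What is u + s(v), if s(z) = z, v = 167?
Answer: 11968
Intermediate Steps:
u = 11801 (u = 23749 - 11948 = 11801)
u + s(v) = 11801 + 167 = 11968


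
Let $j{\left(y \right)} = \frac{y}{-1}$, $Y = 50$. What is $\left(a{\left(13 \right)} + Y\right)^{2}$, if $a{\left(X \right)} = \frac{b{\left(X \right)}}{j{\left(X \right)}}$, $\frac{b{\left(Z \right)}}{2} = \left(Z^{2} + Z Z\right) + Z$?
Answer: $16$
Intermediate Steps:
$b{\left(Z \right)} = 2 Z + 4 Z^{2}$ ($b{\left(Z \right)} = 2 \left(\left(Z^{2} + Z Z\right) + Z\right) = 2 \left(\left(Z^{2} + Z^{2}\right) + Z\right) = 2 \left(2 Z^{2} + Z\right) = 2 \left(Z + 2 Z^{2}\right) = 2 Z + 4 Z^{2}$)
$j{\left(y \right)} = - y$ ($j{\left(y \right)} = y \left(-1\right) = - y$)
$a{\left(X \right)} = -2 - 4 X$ ($a{\left(X \right)} = \frac{2 X \left(1 + 2 X\right)}{\left(-1\right) X} = 2 X \left(1 + 2 X\right) \left(- \frac{1}{X}\right) = -2 - 4 X$)
$\left(a{\left(13 \right)} + Y\right)^{2} = \left(\left(-2 - 52\right) + 50\right)^{2} = \left(-54 + 50\right)^{2} = \left(-4\right)^{2} = 16$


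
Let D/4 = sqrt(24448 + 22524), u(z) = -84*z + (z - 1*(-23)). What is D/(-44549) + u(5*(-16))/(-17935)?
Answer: -6663/17935 - 8*sqrt(11743)/44549 ≈ -0.39097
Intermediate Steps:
u(z) = 23 - 83*z (u(z) = -84*z + (z + 23) = -84*z + (23 + z) = 23 - 83*z)
D = 8*sqrt(11743) (D = 4*sqrt(24448 + 22524) = 4*sqrt(46972) = 4*(2*sqrt(11743)) = 8*sqrt(11743) ≈ 866.92)
D/(-44549) + u(5*(-16))/(-17935) = (8*sqrt(11743))/(-44549) + (23 - 415*(-16))/(-17935) = (8*sqrt(11743))*(-1/44549) + (23 - 83*(-80))*(-1/17935) = -8*sqrt(11743)/44549 + (23 + 6640)*(-1/17935) = -8*sqrt(11743)/44549 + 6663*(-1/17935) = -8*sqrt(11743)/44549 - 6663/17935 = -6663/17935 - 8*sqrt(11743)/44549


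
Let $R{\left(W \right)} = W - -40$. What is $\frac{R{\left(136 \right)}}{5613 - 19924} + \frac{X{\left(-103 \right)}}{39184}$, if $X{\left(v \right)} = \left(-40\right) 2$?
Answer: $- \frac{45689}{3186149} \approx -0.01434$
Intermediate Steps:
$R{\left(W \right)} = 40 + W$ ($R{\left(W \right)} = W + 40 = 40 + W$)
$X{\left(v \right)} = -80$
$\frac{R{\left(136 \right)}}{5613 - 19924} + \frac{X{\left(-103 \right)}}{39184} = \frac{40 + 136}{5613 - 19924} - \frac{80}{39184} = \frac{176}{5613 - 19924} - \frac{5}{2449} = \frac{176}{-14311} - \frac{5}{2449} = 176 \left(- \frac{1}{14311}\right) - \frac{5}{2449} = - \frac{16}{1301} - \frac{5}{2449} = - \frac{45689}{3186149}$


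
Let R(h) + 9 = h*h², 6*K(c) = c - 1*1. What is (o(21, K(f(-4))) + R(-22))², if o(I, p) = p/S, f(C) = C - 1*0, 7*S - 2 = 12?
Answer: 16355596321/144 ≈ 1.1358e+8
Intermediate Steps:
S = 2 (S = 2/7 + (⅐)*12 = 2/7 + 12/7 = 2)
f(C) = C (f(C) = C + 0 = C)
K(c) = -⅙ + c/6 (K(c) = (c - 1*1)/6 = (c - 1)/6 = (-1 + c)/6 = -⅙ + c/6)
o(I, p) = p/2
R(h) = -9 + h³ (R(h) = -9 + h*h² = -9 + h³)
(o(21, K(f(-4))) + R(-22))² = ((-⅙ + (⅙)*(-4))/2 + (-9 + (-22)³))² = ((-⅙ - ⅔)/2 + (-9 - 10648))² = ((½)*(-⅚) - 10657)² = (-5/12 - 10657)² = (-127889/12)² = 16355596321/144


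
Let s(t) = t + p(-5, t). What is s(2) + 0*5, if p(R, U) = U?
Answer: 4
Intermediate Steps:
s(t) = 2*t (s(t) = t + t = 2*t)
s(2) + 0*5 = 2*2 + 0*5 = 4 + 0 = 4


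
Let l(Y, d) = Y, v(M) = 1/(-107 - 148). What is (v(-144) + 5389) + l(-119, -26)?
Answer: 1343849/255 ≈ 5270.0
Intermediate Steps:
v(M) = -1/255 (v(M) = 1/(-255) = -1/255)
(v(-144) + 5389) + l(-119, -26) = (-1/255 + 5389) - 119 = 1374194/255 - 119 = 1343849/255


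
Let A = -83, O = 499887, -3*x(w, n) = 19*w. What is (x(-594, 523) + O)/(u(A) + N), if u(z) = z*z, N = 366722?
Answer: 167883/124537 ≈ 1.3481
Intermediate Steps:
x(w, n) = -19*w/3
u(z) = z²
(x(-594, 523) + O)/(u(A) + N) = (-19/3*(-594) + 499887)/((-83)² + 366722) = (3762 + 499887)/(6889 + 366722) = 503649/373611 = 503649*(1/373611) = 167883/124537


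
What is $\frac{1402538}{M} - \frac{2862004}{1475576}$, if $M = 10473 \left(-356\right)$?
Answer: $- \frac{398131649420}{171922495359} \approx -2.3158$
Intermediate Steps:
$M = -3728388$
$\frac{1402538}{M} - \frac{2862004}{1475576} = \frac{1402538}{-3728388} - \frac{2862004}{1475576} = 1402538 \left(- \frac{1}{3728388}\right) - \frac{715501}{368894} = - \frac{701269}{1864194} - \frac{715501}{368894} = - \frac{398131649420}{171922495359}$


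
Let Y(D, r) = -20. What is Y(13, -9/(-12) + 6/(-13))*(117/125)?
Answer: -468/25 ≈ -18.720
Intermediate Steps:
Y(13, -9/(-12) + 6/(-13))*(117/125) = -2340/125 = -20*117/125 = -468/25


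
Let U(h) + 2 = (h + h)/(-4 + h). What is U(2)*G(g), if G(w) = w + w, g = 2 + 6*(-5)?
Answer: 224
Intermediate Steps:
U(h) = -2 + 2*h/(-4 + h) (U(h) = -2 + (h + h)/(-4 + h) = -2 + (2*h)/(-4 + h) = -2 + 2*h/(-4 + h))
g = -28 (g = 2 - 30 = -28)
G(w) = 2*w
U(2)*G(g) = (8/(-4 + 2))*(2*(-28)) = (8/(-2))*(-56) = (8*(-½))*(-56) = -4*(-56) = 224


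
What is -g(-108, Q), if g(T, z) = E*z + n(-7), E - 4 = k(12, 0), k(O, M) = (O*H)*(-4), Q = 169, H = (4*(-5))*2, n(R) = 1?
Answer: -325157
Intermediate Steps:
H = -40 (H = -20*2 = -40)
k(O, M) = 160*O (k(O, M) = (O*(-40))*(-4) = -40*O*(-4) = 160*O)
E = 1924 (E = 4 + 160*12 = 4 + 1920 = 1924)
g(T, z) = 1 + 1924*z (g(T, z) = 1924*z + 1 = 1 + 1924*z)
-g(-108, Q) = -(1 + 1924*169) = -(1 + 325156) = -1*325157 = -325157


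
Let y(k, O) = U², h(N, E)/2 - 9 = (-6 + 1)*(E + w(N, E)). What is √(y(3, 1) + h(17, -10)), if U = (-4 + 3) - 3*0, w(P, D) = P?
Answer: I*√51 ≈ 7.1414*I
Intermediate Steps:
h(N, E) = 18 - 10*E - 10*N (h(N, E) = 18 + 2*((-6 + 1)*(E + N)) = 18 + 2*(-5*(E + N)) = 18 + 2*(-5*E - 5*N) = 18 + (-10*E - 10*N) = 18 - 10*E - 10*N)
U = -1 (U = -1 + 0 = -1)
y(k, O) = 1 (y(k, O) = (-1)² = 1)
√(y(3, 1) + h(17, -10)) = √(1 + (18 - 10*(-10) - 10*17)) = √(1 + (18 + 100 - 170)) = √(1 - 52) = √(-51) = I*√51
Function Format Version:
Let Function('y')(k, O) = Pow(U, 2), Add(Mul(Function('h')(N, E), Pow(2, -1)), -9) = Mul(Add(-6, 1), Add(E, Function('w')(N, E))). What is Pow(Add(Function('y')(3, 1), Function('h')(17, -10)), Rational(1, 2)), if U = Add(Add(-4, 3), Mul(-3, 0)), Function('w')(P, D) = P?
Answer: Mul(I, Pow(51, Rational(1, 2))) ≈ Mul(7.1414, I)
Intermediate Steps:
Function('h')(N, E) = Add(18, Mul(-10, E), Mul(-10, N)) (Function('h')(N, E) = Add(18, Mul(2, Mul(Add(-6, 1), Add(E, N)))) = Add(18, Mul(2, Mul(-5, Add(E, N)))) = Add(18, Mul(2, Add(Mul(-5, E), Mul(-5, N)))) = Add(18, Add(Mul(-10, E), Mul(-10, N))) = Add(18, Mul(-10, E), Mul(-10, N)))
U = -1 (U = Add(-1, 0) = -1)
Function('y')(k, O) = 1 (Function('y')(k, O) = Pow(-1, 2) = 1)
Pow(Add(Function('y')(3, 1), Function('h')(17, -10)), Rational(1, 2)) = Pow(Add(1, Add(18, Mul(-10, -10), Mul(-10, 17))), Rational(1, 2)) = Pow(Add(1, Add(18, 100, -170)), Rational(1, 2)) = Pow(Add(1, -52), Rational(1, 2)) = Pow(-51, Rational(1, 2)) = Mul(I, Pow(51, Rational(1, 2)))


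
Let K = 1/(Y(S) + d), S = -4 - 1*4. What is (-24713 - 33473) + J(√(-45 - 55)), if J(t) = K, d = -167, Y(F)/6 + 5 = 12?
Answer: -7273251/125 ≈ -58186.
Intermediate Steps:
S = -8 (S = -4 - 4 = -8)
Y(F) = 42 (Y(F) = -30 + 6*12 = -30 + 72 = 42)
K = -1/125 (K = 1/(42 - 167) = 1/(-125) = -1/125 ≈ -0.0080000)
J(t) = -1/125
(-24713 - 33473) + J(√(-45 - 55)) = (-24713 - 33473) - 1/125 = -58186 - 1/125 = -7273251/125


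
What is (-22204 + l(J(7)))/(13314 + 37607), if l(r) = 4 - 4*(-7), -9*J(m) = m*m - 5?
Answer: -22172/50921 ≈ -0.43542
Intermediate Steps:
J(m) = 5/9 - m²/9 (J(m) = -(m*m - 5)/9 = -(m² - 5)/9 = -(-5 + m²)/9 = 5/9 - m²/9)
l(r) = 32 (l(r) = 4 + 28 = 32)
(-22204 + l(J(7)))/(13314 + 37607) = (-22204 + 32)/(13314 + 37607) = -22172/50921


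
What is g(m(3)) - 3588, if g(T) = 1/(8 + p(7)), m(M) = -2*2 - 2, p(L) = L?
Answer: -53819/15 ≈ -3587.9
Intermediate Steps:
m(M) = -6 (m(M) = -4 - 2 = -6)
g(T) = 1/15 (g(T) = 1/(8 + 7) = 1/15)
g(m(3)) - 3588 = 1/15 - 3588 = -53819/15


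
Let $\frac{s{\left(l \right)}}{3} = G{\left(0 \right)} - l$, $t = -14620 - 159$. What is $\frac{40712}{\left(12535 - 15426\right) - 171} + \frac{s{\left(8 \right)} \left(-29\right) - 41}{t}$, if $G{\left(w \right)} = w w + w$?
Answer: $- \frac{301844129}{22626649} \approx -13.34$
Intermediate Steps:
$t = -14779$ ($t = -14620 - 159 = -14779$)
$G{\left(w \right)} = w + w^{2}$ ($G{\left(w \right)} = w^{2} + w = w + w^{2}$)
$s{\left(l \right)} = - 3 l$ ($s{\left(l \right)} = 3 \left(0 \left(1 + 0\right) - l\right) = 3 \left(0 \cdot 1 - l\right) = 3 \left(0 - l\right) = 3 \left(- l\right) = - 3 l$)
$\frac{40712}{\left(12535 - 15426\right) - 171} + \frac{s{\left(8 \right)} \left(-29\right) - 41}{t} = \frac{40712}{\left(12535 - 15426\right) - 171} + \frac{\left(-3\right) 8 \left(-29\right) - 41}{-14779} = \frac{40712}{-2891 - 171} + \left(\left(-24\right) \left(-29\right) - 41\right) \left(- \frac{1}{14779}\right) = \frac{40712}{-3062} + \left(696 - 41\right) \left(- \frac{1}{14779}\right) = 40712 \left(- \frac{1}{3062}\right) + 655 \left(- \frac{1}{14779}\right) = - \frac{20356}{1531} - \frac{655}{14779} = - \frac{301844129}{22626649}$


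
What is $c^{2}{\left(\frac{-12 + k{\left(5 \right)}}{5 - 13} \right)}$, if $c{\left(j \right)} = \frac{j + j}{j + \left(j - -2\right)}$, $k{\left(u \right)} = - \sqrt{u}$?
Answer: $\frac{11109}{31205} + \frac{752 \sqrt{5}}{31205} \approx 0.40989$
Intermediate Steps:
$c{\left(j \right)} = \frac{2 j}{2 + 2 j}$ ($c{\left(j \right)} = \frac{2 j}{j + \left(j + 2\right)} = \frac{2 j}{j + \left(2 + j\right)} = \frac{2 j}{2 + 2 j}$)
$c^{2}{\left(\frac{-12 + k{\left(5 \right)}}{5 - 13} \right)} = \left(\frac{\left(-12 - \sqrt{5}\right) \frac{1}{5 - 13}}{1 + \frac{-12 - \sqrt{5}}{5 - 13}}\right)^{2} = \left(\frac{\left(-12 - \sqrt{5}\right) \frac{1}{-8}}{1 + \frac{-12 - \sqrt{5}}{-8}}\right)^{2} = \left(\frac{\left(-12 - \sqrt{5}\right) \left(- \frac{1}{8}\right)}{1 + \left(-12 - \sqrt{5}\right) \left(- \frac{1}{8}\right)}\right)^{2} = \left(\frac{\frac{3}{2} + \frac{\sqrt{5}}{8}}{1 + \left(\frac{3}{2} + \frac{\sqrt{5}}{8}\right)}\right)^{2} = \left(\frac{\frac{3}{2} + \frac{\sqrt{5}}{8}}{\frac{5}{2} + \frac{\sqrt{5}}{8}}\right)^{2} = \frac{\left(\frac{3}{2} + \frac{\sqrt{5}}{8}\right)^{2}}{\left(\frac{5}{2} + \frac{\sqrt{5}}{8}\right)^{2}}$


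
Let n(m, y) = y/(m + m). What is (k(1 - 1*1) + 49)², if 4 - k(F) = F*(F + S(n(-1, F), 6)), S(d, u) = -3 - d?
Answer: 2809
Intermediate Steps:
n(m, y) = y/(2*m) (n(m, y) = y/((2*m)) = (1/(2*m))*y = y/(2*m))
k(F) = 4 - F*(-3 + 3*F/2) (k(F) = 4 - F*(F + (-3 - F/(2*(-1)))) = 4 - F*(F + (-3 - F*(-1)/2)) = 4 - F*(F + (-3 - (-1)*F/2)) = 4 - F*(F + (-3 + F/2)) = 4 - F*(-3 + 3*F/2))
(k(1 - 1*1) + 49)² = ((4 + 3*(1 - 1*1) - 3*(1 - 1*1)²/2) + 49)² = ((4 + 3*(1 - 1) - 3*(1 - 1)²/2) + 49)² = ((4 + 3*0 - 3/2*0²) + 49)² = ((4 + 0 - 3/2*0) + 49)² = ((4 + 0 + 0) + 49)² = (4 + 49)² = 53² = 2809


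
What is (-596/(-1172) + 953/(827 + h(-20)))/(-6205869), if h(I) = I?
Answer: -399472/1467383930919 ≈ -2.7223e-7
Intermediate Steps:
(-596/(-1172) + 953/(827 + h(-20)))/(-6205869) = (-596/(-1172) + 953/(827 - 20))/(-6205869) = (-596*(-1/1172) + 953/807)*(-1/6205869) = (149/293 + 953*(1/807))*(-1/6205869) = (149/293 + 953/807)*(-1/6205869) = (399472/236451)*(-1/6205869) = -399472/1467383930919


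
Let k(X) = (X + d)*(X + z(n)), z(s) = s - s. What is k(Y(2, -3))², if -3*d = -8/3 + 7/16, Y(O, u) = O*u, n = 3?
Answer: 573049/576 ≈ 994.88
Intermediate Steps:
z(s) = 0
d = 107/144 (d = -(-8/3 + 7/16)/3 = -⅓*(-107/48) = 107/144 ≈ 0.74306)
k(X) = X*(107/144 + X) (k(X) = (X + 107/144)*(X + 0) = (107/144 + X)*X = X*(107/144 + X))
k(Y(2, -3))² = ((2*(-3))*(107 + 144*(2*(-3)))/144)² = ((1/144)*(-6)*(107 + 144*(-6)))² = ((1/144)*(-6)*(107 - 864))² = ((1/144)*(-6)*(-757))² = (757/24)² = 573049/576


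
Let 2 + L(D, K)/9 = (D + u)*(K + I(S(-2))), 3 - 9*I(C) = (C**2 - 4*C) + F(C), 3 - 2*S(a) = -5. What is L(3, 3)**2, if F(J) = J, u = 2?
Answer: 12544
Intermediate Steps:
S(a) = 4 (S(a) = 3/2 - 1/2*(-5) = 3/2 + 5/2 = 4)
I(C) = 1/3 - C**2/9 + C/3 (I(C) = 1/3 - ((C**2 - 4*C) + C)/9 = 1/3 - (C**2 - 3*C)/9 = 1/3 + (-C**2/9 + C/3) = 1/3 - C**2/9 + C/3)
L(D, K) = -18 + 9*(2 + D)*(-1/9 + K) (L(D, K) = -18 + 9*((D + 2)*(K + (1/3 - 1/9*4**2 + (1/3)*4))) = -18 + 9*((2 + D)*(K + (1/3 - 1/9*16 + 4/3))) = -18 + 9*((2 + D)*(K + (1/3 - 16/9 + 4/3))) = -18 + 9*((2 + D)*(K - 1/9)) = -18 + 9*((2 + D)*(-1/9 + K)) = -18 + 9*(2 + D)*(-1/9 + K))
L(3, 3)**2 = (-20 - 1*3 + 18*3 + 9*3*3)**2 = (-20 - 3 + 54 + 81)**2 = 112**2 = 12544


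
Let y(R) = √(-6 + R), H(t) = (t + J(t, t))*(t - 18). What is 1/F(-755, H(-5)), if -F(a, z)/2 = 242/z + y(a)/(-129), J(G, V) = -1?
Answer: -5145767/18315852 - 22747*I*√761/18315852 ≈ -0.28095 - 0.03426*I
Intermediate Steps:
H(t) = (-1 + t)*(-18 + t) (H(t) = (t - 1)*(t - 18) = (-1 + t)*(-18 + t))
F(a, z) = -484/z + 2*√(-6 + a)/129 (F(a, z) = -2*(242/z + √(-6 + a)/(-129)) = -2*(242/z + √(-6 + a)*(-1/129)) = -2*(242/z - √(-6 + a)/129) = -484/z + 2*√(-6 + a)/129)
1/F(-755, H(-5)) = 1/(-484/(18 + (-5)² - 19*(-5)) + 2*√(-6 - 755)/129) = 1/(-484/(18 + 25 + 95) + 2*√(-761)/129) = 1/(-484/138 + 2*(I*√761)/129) = 1/(-484*1/138 + 2*I*√761/129) = 1/(-242/69 + 2*I*√761/129)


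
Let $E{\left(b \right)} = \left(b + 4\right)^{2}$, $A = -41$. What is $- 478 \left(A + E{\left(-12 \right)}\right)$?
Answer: $-10994$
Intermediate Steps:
$E{\left(b \right)} = \left(4 + b\right)^{2}$
$- 478 \left(A + E{\left(-12 \right)}\right) = - 478 \left(-41 + \left(4 - 12\right)^{2}\right) = - 478 \left(-41 + \left(-8\right)^{2}\right) = - 478 \left(-41 + 64\right) = \left(-478\right) 23 = -10994$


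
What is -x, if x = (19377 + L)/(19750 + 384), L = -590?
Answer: -18787/20134 ≈ -0.93310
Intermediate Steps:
x = 18787/20134 (x = (19377 - 590)/(19750 + 384) = 18787/20134 ≈ 0.93310)
-x = -1*18787/20134 = -18787/20134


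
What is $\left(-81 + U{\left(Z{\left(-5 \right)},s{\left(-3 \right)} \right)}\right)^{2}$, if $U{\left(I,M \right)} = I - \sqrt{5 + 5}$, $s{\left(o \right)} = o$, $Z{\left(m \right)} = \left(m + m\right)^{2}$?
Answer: $\left(19 - \sqrt{10}\right)^{2} \approx 250.83$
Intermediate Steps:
$Z{\left(m \right)} = 4 m^{2}$ ($Z{\left(m \right)} = \left(2 m\right)^{2} = 4 m^{2}$)
$U{\left(I,M \right)} = I - \sqrt{10}$
$\left(-81 + U{\left(Z{\left(-5 \right)},s{\left(-3 \right)} \right)}\right)^{2} = \left(-81 + \left(4 \left(-5\right)^{2} - \sqrt{10}\right)\right)^{2} = \left(-81 + \left(4 \cdot 25 - \sqrt{10}\right)\right)^{2} = \left(-81 + \left(100 - \sqrt{10}\right)\right)^{2} = \left(19 - \sqrt{10}\right)^{2}$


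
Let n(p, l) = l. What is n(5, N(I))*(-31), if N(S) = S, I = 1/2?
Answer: -31/2 ≈ -15.500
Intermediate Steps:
I = ½ ≈ 0.50000
n(5, N(I))*(-31) = (½)*(-31) = -31/2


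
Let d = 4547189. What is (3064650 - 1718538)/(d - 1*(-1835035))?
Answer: 228/1081 ≈ 0.21092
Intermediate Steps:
(3064650 - 1718538)/(d - 1*(-1835035)) = (3064650 - 1718538)/(4547189 - 1*(-1835035)) = 1346112/(4547189 + 1835035) = 1346112/6382224 = 1346112*(1/6382224) = 228/1081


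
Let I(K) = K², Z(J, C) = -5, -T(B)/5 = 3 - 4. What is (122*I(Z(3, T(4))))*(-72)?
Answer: -219600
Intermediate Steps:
T(B) = 5 (T(B) = -5*(3 - 4) = -5*(-1) = 5)
(122*I(Z(3, T(4))))*(-72) = (122*(-5)²)*(-72) = (122*25)*(-72) = 3050*(-72) = -219600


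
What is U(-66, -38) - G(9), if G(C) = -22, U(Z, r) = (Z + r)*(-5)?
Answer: 542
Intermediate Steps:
U(Z, r) = -5*Z - 5*r
U(-66, -38) - G(9) = (-5*(-66) - 5*(-38)) - 1*(-22) = (330 + 190) + 22 = 520 + 22 = 542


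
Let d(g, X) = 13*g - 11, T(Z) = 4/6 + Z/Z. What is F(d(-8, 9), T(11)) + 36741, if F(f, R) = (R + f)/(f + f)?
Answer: 2535163/69 ≈ 36742.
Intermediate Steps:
T(Z) = 5/3 (T(Z) = 4*(1/6) + 1 = 2/3 + 1 = 5/3)
d(g, X) = -11 + 13*g
F(f, R) = (R + f)/(2*f) (F(f, R) = (R + f)/((2*f)) = (R + f)*(1/(2*f)) = (R + f)/(2*f))
F(d(-8, 9), T(11)) + 36741 = (5/3 + (-11 + 13*(-8)))/(2*(-11 + 13*(-8))) + 36741 = (5/3 + (-11 - 104))/(2*(-11 - 104)) + 36741 = (1/2)*(5/3 - 115)/(-115) + 36741 = (1/2)*(-1/115)*(-340/3) + 36741 = 34/69 + 36741 = 2535163/69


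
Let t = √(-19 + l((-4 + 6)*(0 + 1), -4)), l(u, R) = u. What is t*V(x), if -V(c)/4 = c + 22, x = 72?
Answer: -376*I*√17 ≈ -1550.3*I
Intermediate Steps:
V(c) = -88 - 4*c (V(c) = -4*(c + 22) = -4*(22 + c) = -88 - 4*c)
t = I*√17 (t = √(-19 + (-4 + 6)*(0 + 1)) = √(-19 + 2*1) = √(-19 + 2) = √(-17) = I*√17 ≈ 4.1231*I)
t*V(x) = (I*√17)*(-88 - 4*72) = (I*√17)*(-88 - 288) = (I*√17)*(-376) = -376*I*√17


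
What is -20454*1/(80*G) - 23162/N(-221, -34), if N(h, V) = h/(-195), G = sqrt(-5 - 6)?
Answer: -347430/17 + 10227*I*sqrt(11)/440 ≈ -20437.0 + 77.089*I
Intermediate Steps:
G = I*sqrt(11) (G = sqrt(-11) = I*sqrt(11) ≈ 3.3166*I)
N(h, V) = -h/195 (N(h, V) = h*(-1/195) = -h/195)
-20454*1/(80*G) - 23162/N(-221, -34) = -20454*(-I*sqrt(11)/880) - 23162/((-1/195*(-221))) = -20454*(-I*sqrt(11)/880) - 23162/17/15 = -20454*(-I*sqrt(11)/880) - 23162*15/17 = -(-10227)*I*sqrt(11)/440 - 347430/17 = 10227*I*sqrt(11)/440 - 347430/17 = -347430/17 + 10227*I*sqrt(11)/440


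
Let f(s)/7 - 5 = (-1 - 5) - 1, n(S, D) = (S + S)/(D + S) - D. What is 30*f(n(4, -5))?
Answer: -420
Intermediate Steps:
n(S, D) = -D + 2*S/(D + S) (n(S, D) = (2*S)/(D + S) - D = 2*S/(D + S) - D = -D + 2*S/(D + S))
f(s) = -14 (f(s) = 35 + 7*((-1 - 5) - 1) = 35 + 7*(-6 - 1) = 35 + 7*(-7) = 35 - 49 = -14)
30*f(n(4, -5)) = 30*(-14) = -420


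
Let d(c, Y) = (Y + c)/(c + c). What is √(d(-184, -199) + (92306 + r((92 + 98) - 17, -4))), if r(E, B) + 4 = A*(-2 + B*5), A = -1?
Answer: √781439145/92 ≈ 303.85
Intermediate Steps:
r(E, B) = -2 - 5*B (r(E, B) = -4 - (-2 + B*5) = -4 - (-2 + 5*B) = -4 + (2 - 5*B) = -2 - 5*B)
d(c, Y) = (Y + c)/(2*c) (d(c, Y) = (Y + c)/((2*c)) = (Y + c)*(1/(2*c)) = (Y + c)/(2*c))
√(d(-184, -199) + (92306 + r((92 + 98) - 17, -4))) = √((½)*(-199 - 184)/(-184) + (92306 + (-2 - 5*(-4)))) = √((½)*(-1/184)*(-383) + (92306 + (-2 + 20))) = √(383/368 + (92306 + 18)) = √(383/368 + 92324) = √(33975615/368) = √781439145/92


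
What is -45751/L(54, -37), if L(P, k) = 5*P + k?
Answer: -45751/233 ≈ -196.36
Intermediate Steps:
L(P, k) = k + 5*P
-45751/L(54, -37) = -45751/(-37 + 5*54) = -45751/(-37 + 270) = -45751/233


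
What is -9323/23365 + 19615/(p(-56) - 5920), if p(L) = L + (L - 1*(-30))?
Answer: -514261121/140236730 ≈ -3.6671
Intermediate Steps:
p(L) = 30 + 2*L (p(L) = L + (L + 30) = L + (30 + L) = 30 + 2*L)
-9323/23365 + 19615/(p(-56) - 5920) = -9323/23365 + 19615/((30 + 2*(-56)) - 5920) = -9323*1/23365 + 19615/((30 - 112) - 5920) = -9323/23365 + 19615/(-82 - 5920) = -9323/23365 + 19615/(-6002) = -9323/23365 + 19615*(-1/6002) = -9323/23365 - 19615/6002 = -514261121/140236730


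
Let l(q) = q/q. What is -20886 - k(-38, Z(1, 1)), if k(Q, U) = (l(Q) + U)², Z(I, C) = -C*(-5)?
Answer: -20922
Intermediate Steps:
Z(I, C) = 5*C
l(q) = 1
k(Q, U) = (1 + U)²
-20886 - k(-38, Z(1, 1)) = -20886 - (1 + 5*1)² = -20886 - (1 + 5)² = -20886 - 1*6² = -20886 - 1*36 = -20886 - 36 = -20922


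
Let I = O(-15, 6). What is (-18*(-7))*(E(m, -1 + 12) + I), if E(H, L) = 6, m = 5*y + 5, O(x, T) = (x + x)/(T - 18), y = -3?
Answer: 1071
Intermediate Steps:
O(x, T) = 2*x/(-18 + T) (O(x, T) = (2*x)/(-18 + T) = 2*x/(-18 + T))
m = -10 (m = 5*(-3) + 5 = -15 + 5 = -10)
I = 5/2 (I = 2*(-15)/(-18 + 6) = 2*(-15)/(-12) = 2*(-15)*(-1/12) = 5/2 ≈ 2.5000)
(-18*(-7))*(E(m, -1 + 12) + I) = (-18*(-7))*(6 + 5/2) = 126*(17/2) = 1071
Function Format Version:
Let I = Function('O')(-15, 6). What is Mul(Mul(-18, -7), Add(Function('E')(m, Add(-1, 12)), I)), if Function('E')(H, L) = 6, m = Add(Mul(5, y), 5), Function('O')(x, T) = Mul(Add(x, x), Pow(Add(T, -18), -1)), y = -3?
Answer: 1071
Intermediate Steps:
Function('O')(x, T) = Mul(2, x, Pow(Add(-18, T), -1)) (Function('O')(x, T) = Mul(Mul(2, x), Pow(Add(-18, T), -1)) = Mul(2, x, Pow(Add(-18, T), -1)))
m = -10 (m = Add(Mul(5, -3), 5) = Add(-15, 5) = -10)
I = Rational(5, 2) (I = Mul(2, -15, Pow(Add(-18, 6), -1)) = Mul(2, -15, Pow(-12, -1)) = Mul(2, -15, Rational(-1, 12)) = Rational(5, 2) ≈ 2.5000)
Mul(Mul(-18, -7), Add(Function('E')(m, Add(-1, 12)), I)) = Mul(Mul(-18, -7), Add(6, Rational(5, 2))) = Mul(126, Rational(17, 2)) = 1071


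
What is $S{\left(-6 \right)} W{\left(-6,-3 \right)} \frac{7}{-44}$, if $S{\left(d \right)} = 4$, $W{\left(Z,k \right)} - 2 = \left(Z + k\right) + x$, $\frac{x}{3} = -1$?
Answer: $\frac{70}{11} \approx 6.3636$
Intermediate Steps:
$x = -3$ ($x = 3 \left(-1\right) = -3$)
$W{\left(Z,k \right)} = -1 + Z + k$ ($W{\left(Z,k \right)} = 2 - \left(3 - Z - k\right) = 2 + \left(-3 + Z + k\right) = -1 + Z + k$)
$S{\left(-6 \right)} W{\left(-6,-3 \right)} \frac{7}{-44} = 4 \left(-1 - 6 - 3\right) \frac{7}{-44} = 4 \left(-10\right) 7 \left(- \frac{1}{44}\right) = \left(-40\right) \left(- \frac{7}{44}\right) = \frac{70}{11}$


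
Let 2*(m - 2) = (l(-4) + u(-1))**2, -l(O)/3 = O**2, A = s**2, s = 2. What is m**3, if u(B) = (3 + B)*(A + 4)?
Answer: 135796744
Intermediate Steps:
A = 4 (A = 2**2 = 4)
l(O) = -3*O**2
u(B) = 24 + 8*B (u(B) = (3 + B)*(4 + 4) = (3 + B)*8 = 24 + 8*B)
m = 514 (m = 2 + (-3*(-4)**2 + (24 + 8*(-1)))**2/2 = 2 + (-3*16 + (24 - 8))**2/2 = 2 + (-48 + 16)**2/2 = 2 + (1/2)*(-32)**2 = 2 + (1/2)*1024 = 2 + 512 = 514)
m**3 = 514**3 = 135796744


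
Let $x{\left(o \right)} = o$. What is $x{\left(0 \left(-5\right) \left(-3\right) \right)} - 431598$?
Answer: $-431598$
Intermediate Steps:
$x{\left(0 \left(-5\right) \left(-3\right) \right)} - 431598 = 0 \left(-5\right) \left(-3\right) - 431598 = 0 \left(-3\right) - 431598 = 0 - 431598 = -431598$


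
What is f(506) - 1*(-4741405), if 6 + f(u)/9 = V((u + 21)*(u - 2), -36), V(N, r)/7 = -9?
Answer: 4740784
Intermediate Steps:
V(N, r) = -63 (V(N, r) = 7*(-9) = -63)
f(u) = -621 (f(u) = -54 + 9*(-63) = -54 - 567 = -621)
f(506) - 1*(-4741405) = -621 - 1*(-4741405) = -621 + 4741405 = 4740784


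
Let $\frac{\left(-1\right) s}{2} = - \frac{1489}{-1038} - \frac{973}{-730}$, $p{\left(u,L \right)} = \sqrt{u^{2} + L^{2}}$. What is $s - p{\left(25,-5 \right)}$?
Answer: $- \frac{1048472}{189435} - 5 \sqrt{26} \approx -31.03$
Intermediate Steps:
$p{\left(u,L \right)} = \sqrt{L^{2} + u^{2}}$
$s = - \frac{1048472}{189435}$ ($s = - 2 \left(- \frac{1489}{-1038} - \frac{973}{-730}\right) = - 2 \left(\left(-1489\right) \left(- \frac{1}{1038}\right) - - \frac{973}{730}\right) = - 2 \left(\frac{1489}{1038} + \frac{973}{730}\right) = \left(-2\right) \frac{524236}{189435} = - \frac{1048472}{189435} \approx -5.5347$)
$s - p{\left(25,-5 \right)} = - \frac{1048472}{189435} - \sqrt{\left(-5\right)^{2} + 25^{2}} = - \frac{1048472}{189435} - \sqrt{25 + 625} = - \frac{1048472}{189435} - \sqrt{650} = - \frac{1048472}{189435} - 5 \sqrt{26}$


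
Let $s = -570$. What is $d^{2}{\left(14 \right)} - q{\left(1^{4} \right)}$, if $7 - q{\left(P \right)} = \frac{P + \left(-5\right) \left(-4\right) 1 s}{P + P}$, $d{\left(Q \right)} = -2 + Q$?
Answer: $- \frac{11125}{2} \approx -5562.5$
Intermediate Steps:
$q{\left(P \right)} = 7 - \frac{-11400 + P}{2 P}$ ($q{\left(P \right)} = 7 - \frac{P + \left(-5\right) \left(-4\right) 1 \left(-570\right)}{P + P} = 7 - \frac{P + 20 \cdot 1 \left(-570\right)}{2 P} = 7 - \left(P + 20 \left(-570\right)\right) \frac{1}{2 P} = 7 - \left(P - 11400\right) \frac{1}{2 P} = 7 - \left(-11400 + P\right) \frac{1}{2 P} = 7 - \frac{-11400 + P}{2 P}$)
$d^{2}{\left(14 \right)} - q{\left(1^{4} \right)} = \left(-2 + 14\right)^{2} - \left(\frac{13}{2} + \frac{5700}{1^{4}}\right) = 12^{2} - \left(\frac{13}{2} + \frac{5700}{1}\right) = 144 - \left(\frac{13}{2} + 5700 \cdot 1\right) = 144 - \left(\frac{13}{2} + 5700\right) = 144 - \frac{11413}{2} = - \frac{11125}{2}$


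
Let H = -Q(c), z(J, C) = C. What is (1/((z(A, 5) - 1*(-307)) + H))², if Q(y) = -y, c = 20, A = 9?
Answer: 1/110224 ≈ 9.0724e-6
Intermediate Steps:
H = 20 (H = -(-1)*20 = -1*(-20) = 20)
(1/((z(A, 5) - 1*(-307)) + H))² = (1/((5 - 1*(-307)) + 20))² = (1/((5 + 307) + 20))² = (1/(312 + 20))² = (1/332)² = 1/110224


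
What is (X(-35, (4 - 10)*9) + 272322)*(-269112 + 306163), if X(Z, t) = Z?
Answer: 10088505637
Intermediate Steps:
(X(-35, (4 - 10)*9) + 272322)*(-269112 + 306163) = (-35 + 272322)*(-269112 + 306163) = 272287*37051 = 10088505637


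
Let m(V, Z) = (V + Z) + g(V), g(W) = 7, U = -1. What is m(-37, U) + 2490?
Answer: 2459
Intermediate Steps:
m(V, Z) = 7 + V + Z (m(V, Z) = (V + Z) + 7 = 7 + V + Z)
m(-37, U) + 2490 = (7 - 37 - 1) + 2490 = -31 + 2490 = 2459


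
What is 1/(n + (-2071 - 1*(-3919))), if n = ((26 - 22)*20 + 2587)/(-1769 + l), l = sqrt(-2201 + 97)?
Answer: 91781419/169473782807 + 254*I*sqrt(526)/508421348421 ≈ 0.00054157 + 1.1458e-8*I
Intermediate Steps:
l = 2*I*sqrt(526) (l = sqrt(-2104) = 2*I*sqrt(526) ≈ 45.869*I)
n = 2667/(-1769 + 2*I*sqrt(526)) (n = ((26 - 22)*20 + 2587)/(-1769 + 2*I*sqrt(526)) = (4*20 + 2587)/(-1769 + 2*I*sqrt(526)) = (80 + 2587)/(-1769 + 2*I*sqrt(526)) = 2667/(-1769 + 2*I*sqrt(526)) ≈ -1.5066 - 0.039066*I)
1/(n + (-2071 - 1*(-3919))) = 1/((-4717923/3131465 - 5334*I*sqrt(526)/3131465) + (-2071 - 1*(-3919))) = 1/((-4717923/3131465 - 5334*I*sqrt(526)/3131465) + (-2071 + 3919)) = 1/((-4717923/3131465 - 5334*I*sqrt(526)/3131465) + 1848) = 1/(5782229397/3131465 - 5334*I*sqrt(526)/3131465)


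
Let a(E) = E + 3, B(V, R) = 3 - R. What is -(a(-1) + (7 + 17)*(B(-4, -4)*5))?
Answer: -842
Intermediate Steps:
a(E) = 3 + E
-(a(-1) + (7 + 17)*(B(-4, -4)*5)) = -((3 - 1) + (7 + 17)*((3 - 1*(-4))*5)) = -(2 + 24*((3 + 4)*5)) = -(2 + 24*(7*5)) = -(2 + 24*35) = -(2 + 840) = -1*842 = -842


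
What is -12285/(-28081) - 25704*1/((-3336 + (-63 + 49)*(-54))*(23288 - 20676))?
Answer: 3479579901/7884863990 ≈ 0.44130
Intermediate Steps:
-12285/(-28081) - 25704*1/((-3336 + (-63 + 49)*(-54))*(23288 - 20676)) = -12285*(-1/28081) - 25704*1/(2612*(-3336 - 14*(-54))) = 12285/28081 - 25704*1/(2612*(-3336 + 756)) = 12285/28081 - 25704/((-2580*2612)) = 12285/28081 - 25704/(-6738960) = 12285/28081 - 25704*(-1/6738960) = 12285/28081 + 1071/280790 = 3479579901/7884863990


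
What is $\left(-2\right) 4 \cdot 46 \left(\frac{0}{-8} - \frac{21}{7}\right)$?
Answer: $1104$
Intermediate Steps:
$\left(-2\right) 4 \cdot 46 \left(\frac{0}{-8} - \frac{21}{7}\right) = \left(-8\right) 46 \left(0 \left(- \frac{1}{8}\right) - 3\right) = - 368 \left(0 - 3\right) = \left(-368\right) \left(-3\right) = 1104$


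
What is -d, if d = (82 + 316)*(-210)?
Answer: 83580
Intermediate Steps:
d = -83580 (d = 398*(-210) = -83580)
-d = -1*(-83580) = 83580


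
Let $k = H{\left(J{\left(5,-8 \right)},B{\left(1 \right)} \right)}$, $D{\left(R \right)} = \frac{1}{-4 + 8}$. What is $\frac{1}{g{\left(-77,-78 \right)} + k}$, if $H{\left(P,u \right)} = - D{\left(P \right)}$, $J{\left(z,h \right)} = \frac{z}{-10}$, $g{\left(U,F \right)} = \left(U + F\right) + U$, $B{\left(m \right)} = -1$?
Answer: $- \frac{4}{929} \approx -0.0043057$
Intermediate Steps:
$D{\left(R \right)} = \frac{1}{4}$
$g{\left(U,F \right)} = F + 2 U$ ($g{\left(U,F \right)} = \left(F + U\right) + U = F + 2 U$)
$J{\left(z,h \right)} = - \frac{z}{10}$ ($J{\left(z,h \right)} = z \left(- \frac{1}{10}\right) = - \frac{z}{10}$)
$H{\left(P,u \right)} = - \frac{1}{4}$ ($H{\left(P,u \right)} = \left(-1\right) \frac{1}{4} = - \frac{1}{4}$)
$k = - \frac{1}{4} \approx -0.25$
$\frac{1}{g{\left(-77,-78 \right)} + k} = \frac{1}{\left(-78 + 2 \left(-77\right)\right) - \frac{1}{4}} = \frac{1}{\left(-78 - 154\right) - \frac{1}{4}} = \frac{1}{-232 - \frac{1}{4}} = \frac{1}{- \frac{929}{4}} = - \frac{4}{929}$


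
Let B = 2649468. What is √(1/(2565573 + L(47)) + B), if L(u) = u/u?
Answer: √17439248651700844342/2565574 ≈ 1627.7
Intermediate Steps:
L(u) = 1
√(1/(2565573 + L(47)) + B) = √(1/(2565573 + 1) + 2649468) = √(1/2565574 + 2649468) = √(6797406214633/2565574) = √17439248651700844342/2565574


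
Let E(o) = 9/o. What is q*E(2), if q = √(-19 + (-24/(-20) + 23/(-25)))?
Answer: 27*I*√13/5 ≈ 19.47*I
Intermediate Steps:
q = 6*I*√13/5 (q = √(-19 + (-24*(-1/20) + 23*(-1/25))) = √(-19 + (6/5 - 23/25)) = √(-19 + 7/25) = √(-468/25) = 6*I*√13/5 ≈ 4.3267*I)
q*E(2) = (6*I*√13/5)*(9/2) = 27*I*√13/5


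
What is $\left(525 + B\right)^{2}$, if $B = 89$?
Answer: $376996$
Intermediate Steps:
$\left(525 + B\right)^{2} = \left(525 + 89\right)^{2} = 614^{2} = 376996$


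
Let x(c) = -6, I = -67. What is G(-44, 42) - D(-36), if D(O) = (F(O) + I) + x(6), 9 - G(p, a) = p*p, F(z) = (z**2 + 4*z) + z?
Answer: -2970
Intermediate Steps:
F(z) = z**2 + 5*z
G(p, a) = 9 - p**2 (G(p, a) = 9 - p*p = 9 - p**2)
D(O) = -73 + O*(5 + O) (D(O) = (O*(5 + O) - 67) - 6 = (-67 + O*(5 + O)) - 6 = -73 + O*(5 + O))
G(-44, 42) - D(-36) = (9 - 1*(-44)**2) - (-73 - 36*(5 - 36)) = (9 - 1*1936) - (-73 - 36*(-31)) = (9 - 1936) - (-73 + 1116) = -1927 - 1*1043 = -1927 - 1043 = -2970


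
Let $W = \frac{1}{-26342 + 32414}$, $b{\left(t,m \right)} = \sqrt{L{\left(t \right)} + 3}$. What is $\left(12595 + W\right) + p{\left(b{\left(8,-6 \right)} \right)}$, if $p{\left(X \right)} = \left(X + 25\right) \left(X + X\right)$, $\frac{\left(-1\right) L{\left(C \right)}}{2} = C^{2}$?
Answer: $\frac{74958841}{6072} + 250 i \sqrt{5} \approx 12345.0 + 559.02 i$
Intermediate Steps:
$L{\left(C \right)} = - 2 C^{2}$
$b{\left(t,m \right)} = \sqrt{3 - 2 t^{2}}$ ($b{\left(t,m \right)} = \sqrt{- 2 t^{2} + 3} = \sqrt{3 - 2 t^{2}}$)
$p{\left(X \right)} = 2 X \left(25 + X\right)$ ($p{\left(X \right)} = \left(25 + X\right) 2 X = 2 X \left(25 + X\right)$)
$W = \frac{1}{6072} \approx 0.00016469$
$\left(12595 + W\right) + p{\left(b{\left(8,-6 \right)} \right)} = \left(12595 + \frac{1}{6072}\right) + 2 \sqrt{3 - 2 \cdot 8^{2}} \left(25 + \sqrt{3 - 2 \cdot 8^{2}}\right) = \frac{76476841}{6072} + 2 \sqrt{3 - 128} \left(25 + \sqrt{3 - 128}\right) = \frac{76476841}{6072} + 2 \sqrt{-125} \left(25 + \sqrt{-125}\right) = \frac{76476841}{6072} + 2 \cdot 5 i \sqrt{5} \left(25 + 5 i \sqrt{5}\right) = \frac{76476841}{6072} + 10 i \sqrt{5} \left(25 + 5 i \sqrt{5}\right)$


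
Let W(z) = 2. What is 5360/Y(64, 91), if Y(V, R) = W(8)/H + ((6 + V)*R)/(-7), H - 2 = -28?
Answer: -69680/11831 ≈ -5.8896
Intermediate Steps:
H = -26 (H = 2 - 28 = -26)
Y(V, R) = -1/13 - R*(6 + V)/7 (Y(V, R) = 2/(-26) + ((6 + V)*R)/(-7) = 2*(-1/26) + (R*(6 + V))*(-1/7) = -1/13 - R*(6 + V)/7)
5360/Y(64, 91) = 5360/(-1/13 - 1/7*91*(6 + 64)) = 5360/(-1/13 - 1/7*91*70) = 5360/(-1/13 - 910) = 5360/(-11831/13) = 5360*(-13/11831) = -69680/11831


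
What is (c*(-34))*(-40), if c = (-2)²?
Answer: 5440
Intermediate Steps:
c = 4
(c*(-34))*(-40) = (4*(-34))*(-40) = -136*(-40) = 5440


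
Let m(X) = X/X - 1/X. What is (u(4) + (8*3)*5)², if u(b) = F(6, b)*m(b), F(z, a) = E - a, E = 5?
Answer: 233289/16 ≈ 14581.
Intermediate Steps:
m(X) = 1 - 1/X
F(z, a) = 5 - a
u(b) = (-1 + b)*(5 - b)/b (u(b) = (5 - b)*((-1 + b)/b) = (-1 + b)*(5 - b)/b)
(u(4) + (8*3)*5)² = ((6 - 1*4 - 5/4) + (8*3)*5)² = ((6 - 4 - 5*¼) + 24*5)² = ((6 - 4 - 5/4) + 120)² = (¾ + 120)² = (483/4)² = 233289/16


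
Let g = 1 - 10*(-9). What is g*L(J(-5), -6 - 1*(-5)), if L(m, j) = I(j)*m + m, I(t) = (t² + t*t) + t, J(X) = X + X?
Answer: -1820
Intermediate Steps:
g = 91 (g = 1 + 90 = 91)
J(X) = 2*X
I(t) = t + 2*t² (I(t) = (t² + t²) + t = 2*t² + t = t + 2*t²)
L(m, j) = m + j*m*(1 + 2*j) (L(m, j) = (j*(1 + 2*j))*m + m = j*m*(1 + 2*j) + m = m + j*m*(1 + 2*j))
g*L(J(-5), -6 - 1*(-5)) = 91*((2*(-5))*(1 + (-6 - 1*(-5))*(1 + 2*(-6 - 1*(-5))))) = 91*(-10*(1 + (-6 + 5)*(1 + 2*(-6 + 5)))) = 91*(-10*(1 - (1 + 2*(-1)))) = 91*(-10*(1 - (1 - 2))) = 91*(-10*(1 - 1*(-1))) = 91*(-10*(1 + 1)) = 91*(-10*2) = 91*(-20) = -1820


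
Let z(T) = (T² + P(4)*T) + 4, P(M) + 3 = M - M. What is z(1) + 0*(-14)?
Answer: 2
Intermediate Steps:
P(M) = -3 (P(M) = -3 + (M - M) = -3 + 0 = -3)
z(T) = 4 + T² - 3*T (z(T) = (T² - 3*T) + 4 = 4 + T² - 3*T)
z(1) + 0*(-14) = (4 + 1² - 3*1) + 0*(-14) = (4 + 1 - 3) + 0 = 2 + 0 = 2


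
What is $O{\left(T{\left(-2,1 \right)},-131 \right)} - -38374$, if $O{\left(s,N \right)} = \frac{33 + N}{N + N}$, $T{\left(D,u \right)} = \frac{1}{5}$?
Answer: $\frac{5027043}{131} \approx 38374.0$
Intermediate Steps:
$T{\left(D,u \right)} = \frac{1}{5}$
$O{\left(s,N \right)} = \frac{33 + N}{2 N}$
$O{\left(T{\left(-2,1 \right)},-131 \right)} - -38374 = \frac{33 - 131}{2 \left(-131\right)} - -38374 = \frac{1}{2} \left(- \frac{1}{131}\right) \left(-98\right) + 38374 = \frac{49}{131} + 38374 = \frac{5027043}{131}$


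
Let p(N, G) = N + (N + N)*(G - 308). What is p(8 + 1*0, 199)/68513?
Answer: -1736/68513 ≈ -0.025338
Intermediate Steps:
p(N, G) = N + 2*N*(-308 + G) (p(N, G) = N + (2*N)*(-308 + G) = N + 2*N*(-308 + G))
p(8 + 1*0, 199)/68513 = ((8 + 1*0)*(-615 + 2*199))/68513 = ((8 + 0)*(-615 + 398))*(1/68513) = (8*(-217))*(1/68513) = -1736*1/68513 = -1736/68513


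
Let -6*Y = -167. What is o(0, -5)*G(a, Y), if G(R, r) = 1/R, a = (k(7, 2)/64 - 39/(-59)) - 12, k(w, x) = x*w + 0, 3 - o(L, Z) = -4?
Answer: -13216/20995 ≈ -0.62948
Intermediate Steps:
o(L, Z) = 7 (o(L, Z) = 3 - 1*(-4) = 3 + 4 = 7)
k(w, x) = w*x (k(w, x) = w*x + 0 = w*x)
Y = 167/6 (Y = -⅙*(-167) = 167/6 ≈ 27.833)
a = -20995/1888 (a = ((7*2)/64 - 39/(-59)) - 12 = (14*(1/64) - 39*(-1/59)) - 12 = (7/32 + 39/59) - 12 = 1661/1888 - 12 = -20995/1888 ≈ -11.120)
o(0, -5)*G(a, Y) = 7/(-20995/1888) = 7*(-1888/20995) = -13216/20995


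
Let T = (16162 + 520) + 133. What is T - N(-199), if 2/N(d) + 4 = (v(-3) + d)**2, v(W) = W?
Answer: 343025999/20400 ≈ 16815.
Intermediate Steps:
T = 16815 (T = 16682 + 133 = 16815)
N(d) = 2/(-4 + (-3 + d)**2)
T - N(-199) = 16815 - 2/(-4 + (-3 - 199)**2) = 16815 - 2/(-4 + (-202)**2) = 16815 - 2/(-4 + 40804) = 16815 - 2/40800 = 16815 - 1*1/20400 = 16815 - 1/20400 = 343025999/20400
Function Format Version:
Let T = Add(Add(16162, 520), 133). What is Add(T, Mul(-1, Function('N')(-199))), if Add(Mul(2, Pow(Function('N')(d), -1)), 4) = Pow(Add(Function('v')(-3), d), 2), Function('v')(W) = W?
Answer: Rational(343025999, 20400) ≈ 16815.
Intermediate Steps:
T = 16815 (T = Add(16682, 133) = 16815)
Function('N')(d) = Mul(2, Pow(Add(-4, Pow(Add(-3, d), 2)), -1))
Add(T, Mul(-1, Function('N')(-199))) = Add(16815, Mul(-1, Mul(2, Pow(Add(-4, Pow(Add(-3, -199), 2)), -1)))) = Add(16815, Mul(-1, Mul(2, Pow(Add(-4, Pow(-202, 2)), -1)))) = Add(16815, Mul(-1, Mul(2, Pow(Add(-4, 40804), -1)))) = Add(16815, Mul(-1, Mul(2, Pow(40800, -1)))) = Add(16815, Mul(-1, Mul(2, Rational(1, 40800)))) = Add(16815, Mul(-1, Rational(1, 20400))) = Add(16815, Rational(-1, 20400)) = Rational(343025999, 20400)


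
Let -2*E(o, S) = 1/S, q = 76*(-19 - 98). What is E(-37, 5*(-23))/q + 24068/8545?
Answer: 9844580467/3495178440 ≈ 2.8166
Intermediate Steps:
q = -8892 (q = 76*(-117) = -8892)
E(o, S) = -1/(2*S)
E(-37, 5*(-23))/q + 24068/8545 = -1/(2*(5*(-23)))/(-8892) + 24068/8545 = -½/(-115)*(-1/8892) + 24068*(1/8545) = -½*(-1/115)*(-1/8892) + 24068/8545 = (1/230)*(-1/8892) + 24068/8545 = -1/2045160 + 24068/8545 = 9844580467/3495178440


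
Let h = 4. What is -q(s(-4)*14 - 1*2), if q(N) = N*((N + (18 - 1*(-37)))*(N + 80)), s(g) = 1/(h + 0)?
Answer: -55257/8 ≈ -6907.1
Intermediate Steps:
s(g) = ¼ (s(g) = 1/(4 + 0) = 1/4 = ¼)
q(N) = N*(55 + N)*(80 + N) (q(N) = N*((N + (18 + 37))*(80 + N)) = N*((N + 55)*(80 + N)) = N*((55 + N)*(80 + N)) = N*(55 + N)*(80 + N))
-q(s(-4)*14 - 1*2) = -((¼)*14 - 1*2)*(4400 + ((¼)*14 - 1*2)² + 135*((¼)*14 - 1*2)) = -(7/2 - 2)*(4400 + (7/2 - 2)² + 135*(7/2 - 2)) = -3*(4400 + (3/2)² + 135*(3/2))/2 = -3*(4400 + 9/4 + 405/2)/2 = -3*18419/(2*4) = -1*55257/8 = -55257/8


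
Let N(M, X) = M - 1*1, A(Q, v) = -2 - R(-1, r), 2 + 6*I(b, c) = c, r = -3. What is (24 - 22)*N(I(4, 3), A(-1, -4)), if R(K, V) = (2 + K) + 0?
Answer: -5/3 ≈ -1.6667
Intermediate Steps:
I(b, c) = -⅓ + c/6
R(K, V) = 2 + K
A(Q, v) = -3 (A(Q, v) = -2 - (2 - 1) = -2 - 1*1 = -2 - 1 = -3)
N(M, X) = -1 + M (N(M, X) = M - 1 = -1 + M)
(24 - 22)*N(I(4, 3), A(-1, -4)) = (24 - 22)*(-1 + (-⅓ + (⅙)*3)) = 2*(-1 + (-⅓ + ½)) = 2*(-1 + ⅙) = 2*(-⅚) = -5/3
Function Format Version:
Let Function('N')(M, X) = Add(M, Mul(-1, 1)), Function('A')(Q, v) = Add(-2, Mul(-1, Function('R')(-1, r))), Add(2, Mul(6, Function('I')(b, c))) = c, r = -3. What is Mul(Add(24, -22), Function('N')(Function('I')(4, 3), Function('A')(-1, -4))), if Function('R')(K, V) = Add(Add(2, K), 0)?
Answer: Rational(-5, 3) ≈ -1.6667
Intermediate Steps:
Function('I')(b, c) = Add(Rational(-1, 3), Mul(Rational(1, 6), c))
Function('R')(K, V) = Add(2, K)
Function('A')(Q, v) = -3 (Function('A')(Q, v) = Add(-2, Mul(-1, Add(2, -1))) = Add(-2, Mul(-1, 1)) = Add(-2, -1) = -3)
Function('N')(M, X) = Add(-1, M) (Function('N')(M, X) = Add(M, -1) = Add(-1, M))
Mul(Add(24, -22), Function('N')(Function('I')(4, 3), Function('A')(-1, -4))) = Mul(Add(24, -22), Add(-1, Add(Rational(-1, 3), Mul(Rational(1, 6), 3)))) = Mul(2, Add(-1, Add(Rational(-1, 3), Rational(1, 2)))) = Mul(2, Add(-1, Rational(1, 6))) = Mul(2, Rational(-5, 6)) = Rational(-5, 3)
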